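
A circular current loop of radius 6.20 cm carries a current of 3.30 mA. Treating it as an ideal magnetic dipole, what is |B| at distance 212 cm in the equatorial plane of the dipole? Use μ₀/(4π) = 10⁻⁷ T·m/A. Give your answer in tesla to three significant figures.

B ≈ 4.18×10⁻¹³ T

Magnetic moment m = IA = Iπa² = (0.00330)·π·(0.0620)² = 3.985×10⁻⁵ A·m².
In the equatorial plane B = (μ₀/4π)·m/r³ (half the axial value).
B = (10⁻⁷)·(3.985×10⁻⁵) / (2.12)³ = 4.182×10⁻¹³ T.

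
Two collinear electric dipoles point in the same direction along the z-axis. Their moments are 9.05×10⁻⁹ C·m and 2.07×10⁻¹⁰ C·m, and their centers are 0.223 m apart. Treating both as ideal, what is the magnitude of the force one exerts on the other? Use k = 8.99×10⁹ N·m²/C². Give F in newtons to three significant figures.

F ≈ 4.09×10⁻⁵ N

On-axis field of dipole 1 at distance r: E = 2kp₁/r³. Force on dipole 2 is F = p₂·dE/dr (gradient along axis).
dE/dr = −6kp₁/r⁴, so |F| = 6kp₁p₂/r⁴ (attractive for aligned moments).
F = 6(8.99×10⁹)(9.05×10⁻⁹)(2.07×10⁻¹⁰)/(0.223)⁴ = 4.086×10⁻⁵ N.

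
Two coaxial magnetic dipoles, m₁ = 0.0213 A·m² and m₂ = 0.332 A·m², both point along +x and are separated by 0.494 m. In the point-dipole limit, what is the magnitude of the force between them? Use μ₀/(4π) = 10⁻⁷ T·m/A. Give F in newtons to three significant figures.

On-axis B of dipole 1: B = (μ₀/4π)·2m₁/r³. Force on dipole 2: F = m₂·dB/dr.
dB/dr = −(μ₀/4π)·6m₁/r⁴, so |F| = (μ₀/4π)·6m₁m₂/r⁴.
F = 6(10⁻⁷)(0.0213)(0.332)/(0.494)⁴ = 7.125×10⁻⁸ N.

F ≈ 7.12×10⁻⁸ N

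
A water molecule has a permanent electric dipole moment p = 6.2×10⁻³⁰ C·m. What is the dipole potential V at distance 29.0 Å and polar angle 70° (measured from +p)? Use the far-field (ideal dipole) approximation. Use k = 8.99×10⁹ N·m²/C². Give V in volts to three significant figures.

V ≈ 0.00227 V

The dipole potential is V = kp cosθ / r².
V = (8.99×10⁹)(6.20×10⁻³⁰)·cos70° / (2.90×10⁻⁹)² = 0.002267 V.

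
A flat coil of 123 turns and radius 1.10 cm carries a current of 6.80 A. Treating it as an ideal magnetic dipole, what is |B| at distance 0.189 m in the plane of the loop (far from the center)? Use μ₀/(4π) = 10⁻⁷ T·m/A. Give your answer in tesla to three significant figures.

m = NIA = NIπa² = 123·(6.80)·π·(0.0110)² = 0.3179 A·m².
In the equatorial plane B = (μ₀/4π)·m/r³ (half the axial value).
B = (10⁻⁷)·(0.3179) / (0.189)³ = 4.709×10⁻⁶ T.

B ≈ 4.71×10⁻⁶ T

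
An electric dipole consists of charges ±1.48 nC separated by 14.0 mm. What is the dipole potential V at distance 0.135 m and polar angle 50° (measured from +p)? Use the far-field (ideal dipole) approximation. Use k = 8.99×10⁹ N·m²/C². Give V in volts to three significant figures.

Dipole moment p = qd = (1.48×10⁻⁹ C)(0.0140 m) = 2.072×10⁻¹¹ C·m.
The dipole potential is V = kp cosθ / r².
V = (8.99×10⁹)(2.072×10⁻¹¹)·cos50° / (0.135)² = 6.570 V.

V ≈ 6.57 V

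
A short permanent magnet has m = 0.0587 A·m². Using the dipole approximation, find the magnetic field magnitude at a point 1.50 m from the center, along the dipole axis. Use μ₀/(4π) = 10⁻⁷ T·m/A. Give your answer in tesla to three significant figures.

On axis B = (μ₀/4π)·2m/r³.
B = 2·(10⁻⁷)·(0.0587) / (1.50)³ = 3.479×10⁻⁹ T.

B ≈ 3.48×10⁻⁹ T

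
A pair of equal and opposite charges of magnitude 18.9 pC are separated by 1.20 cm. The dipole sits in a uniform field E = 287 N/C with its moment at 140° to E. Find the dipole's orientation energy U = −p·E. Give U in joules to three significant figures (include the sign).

U ≈ 4.99×10⁻¹¹ J

Dipole moment p = qd = (1.89×10⁻¹¹ C)(0.0120 m) = 2.268×10⁻¹³ C·m.
U = −p·E = −pE cosθ.
U = −(2.268×10⁻¹³)(287)·cos140° = 4.986×10⁻¹¹ J.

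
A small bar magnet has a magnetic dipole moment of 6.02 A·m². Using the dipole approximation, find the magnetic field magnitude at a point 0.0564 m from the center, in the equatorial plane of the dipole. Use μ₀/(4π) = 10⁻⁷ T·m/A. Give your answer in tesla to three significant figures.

In the equatorial plane B = (μ₀/4π)·m/r³ (half the axial value).
B = (10⁻⁷)·(6.02) / (0.0564)³ = 0.003356 T.

B ≈ 0.00336 T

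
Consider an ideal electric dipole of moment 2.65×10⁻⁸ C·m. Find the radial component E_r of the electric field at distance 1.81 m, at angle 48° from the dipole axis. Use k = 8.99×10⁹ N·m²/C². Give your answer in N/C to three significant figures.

For a dipole, E_r = (2kp cosθ)/r³.
kp/r³ = (8.99×10⁹)(2.65×10⁻⁸)/(1.81)³ = 40.18 N/C.
E_r = 2·40.18·cos48° = 53.77 N/C.

E_r ≈ 53.8 N/C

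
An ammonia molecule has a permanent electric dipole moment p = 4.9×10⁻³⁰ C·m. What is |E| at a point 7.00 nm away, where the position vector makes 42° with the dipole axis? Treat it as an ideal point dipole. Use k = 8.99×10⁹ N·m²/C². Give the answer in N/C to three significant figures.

E ≈ 2.09×10⁵ N/C

At angle θ the dipole field magnitude is E = (kp/r³)·√(1 + 3cos²θ).
kp/r³ = (8.99×10⁹)(4.90×10⁻³⁰) / (7.00×10⁻⁹)³ = 1.284×10⁵ N/C.
√(1 + 3cos²42°) = √(1 + 3·0.5523) = √2.6568 ≈ 1.6300.
E ≈ 1.284×10⁵ × 1.630 = 2.093×10⁵ N/C.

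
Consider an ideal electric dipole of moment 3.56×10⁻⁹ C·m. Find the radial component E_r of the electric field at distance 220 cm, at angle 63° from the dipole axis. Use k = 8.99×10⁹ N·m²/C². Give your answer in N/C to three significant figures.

E_r ≈ 2.73 N/C

For a dipole, E_r = (2kp cosθ)/r³.
kp/r³ = (8.99×10⁹)(3.56×10⁻⁹)/(2.20)³ = 3.006 N/C.
E_r = 2·3.006·cos63° = 2.729 N/C.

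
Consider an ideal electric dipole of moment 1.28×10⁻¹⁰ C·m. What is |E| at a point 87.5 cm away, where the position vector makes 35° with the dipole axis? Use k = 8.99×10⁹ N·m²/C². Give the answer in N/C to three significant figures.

E ≈ 2.98 N/C

At angle θ the dipole field magnitude is E = (kp/r³)·√(1 + 3cos²θ).
kp/r³ = (8.99×10⁹)(1.28×10⁻¹⁰) / (0.875)³ = 1.718 N/C.
√(1 + 3cos²35°) = √(1 + 3·0.6710) = √3.0130 ≈ 1.7358.
E ≈ 1.718 × 1.736 = 2.982 N/C.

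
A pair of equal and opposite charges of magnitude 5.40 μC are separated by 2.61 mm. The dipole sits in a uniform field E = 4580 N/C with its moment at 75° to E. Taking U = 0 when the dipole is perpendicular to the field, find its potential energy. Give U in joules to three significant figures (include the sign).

Dipole moment p = qd = (5.40×10⁻⁶ C)(0.00261 m) = 1.409×10⁻⁸ C·m.
U = −p·E = −pE cosθ.
U = −(1.409×10⁻⁸)(4580)·cos75° = -1.670×10⁻⁵ J.

U ≈ -1.67×10⁻⁵ J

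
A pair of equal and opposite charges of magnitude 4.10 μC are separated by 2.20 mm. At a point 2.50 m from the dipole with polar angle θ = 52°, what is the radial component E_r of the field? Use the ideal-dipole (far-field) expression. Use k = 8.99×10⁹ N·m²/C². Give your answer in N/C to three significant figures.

E_r ≈ 6.39 N/C

Dipole moment p = qd = (4.10×10⁻⁶ C)(0.00220 m) = 9.02×10⁻⁹ C·m.
For a dipole, E_r = (2kp cosθ)/r³.
kp/r³ = (8.99×10⁹)(9.02×10⁻⁹)/(2.50)³ = 5.190 N/C.
E_r = 2·5.190·cos52° = 6.390 N/C.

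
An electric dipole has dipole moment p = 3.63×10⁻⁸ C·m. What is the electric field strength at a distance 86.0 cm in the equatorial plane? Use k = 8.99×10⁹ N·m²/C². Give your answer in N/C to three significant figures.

E ≈ 513 N/C

In the equatorial plane E = kp/r³.
E = (8.99×10⁹)(3.63×10⁻⁸) / (0.860)³ = 513.1 N/C.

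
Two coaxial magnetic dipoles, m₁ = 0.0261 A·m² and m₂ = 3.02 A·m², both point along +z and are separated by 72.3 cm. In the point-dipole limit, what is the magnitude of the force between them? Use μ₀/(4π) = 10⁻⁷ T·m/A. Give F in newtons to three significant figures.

On-axis B of dipole 1: B = (μ₀/4π)·2m₁/r³. Force on dipole 2: F = m₂·dB/dr.
dB/dr = −(μ₀/4π)·6m₁/r⁴, so |F| = (μ₀/4π)·6m₁m₂/r⁴.
F = 6(10⁻⁷)(0.0261)(3.02)/(0.723)⁴ = 1.731×10⁻⁷ N.

F ≈ 1.73×10⁻⁷ N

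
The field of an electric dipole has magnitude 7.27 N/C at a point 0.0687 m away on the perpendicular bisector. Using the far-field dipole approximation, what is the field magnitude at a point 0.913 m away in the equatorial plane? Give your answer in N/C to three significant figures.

Dipole fields scale as 1/r³ in the far field; the geometry is the same at both points.
E₂ = E₁ · (r₁/r₂)³ = 7.27 · (0.0687/0.913)³.
(r₁/r₂)³ = (0.07525)³ = 0.000426.
E₂ ≈ 0.003097 N/C.

E ≈ 0.00310 N/C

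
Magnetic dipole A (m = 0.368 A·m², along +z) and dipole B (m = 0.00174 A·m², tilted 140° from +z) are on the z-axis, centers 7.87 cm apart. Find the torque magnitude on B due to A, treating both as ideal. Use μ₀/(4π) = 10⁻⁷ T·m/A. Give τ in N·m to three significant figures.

Dipole B is on the axis of dipole A, so B₁ there is axial: B₁ = (μ₀/4π)·2m₁/r³ along +z.
B₁ = 2(10⁻⁷)(0.368)/(0.0787)³ = 1.510×10⁻⁴ T.
τ = m₂ B₁ sinθ.
τ = (0.00174)(1.510×10⁻⁴)·sin140° = 1.689×10⁻⁷ N·m.

τ ≈ 1.69×10⁻⁷ N·m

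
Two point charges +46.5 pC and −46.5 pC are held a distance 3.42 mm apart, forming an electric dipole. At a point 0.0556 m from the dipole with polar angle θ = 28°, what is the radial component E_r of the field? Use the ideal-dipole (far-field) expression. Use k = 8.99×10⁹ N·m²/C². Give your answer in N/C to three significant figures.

E_r ≈ 14.7 N/C

Dipole moment p = qd = (4.65×10⁻¹¹ C)(0.00342 m) = 1.59×10⁻¹³ C·m.
For a dipole, E_r = (2kp cosθ)/r³.
kp/r³ = (8.99×10⁹)(1.59×10⁻¹³)/(0.0556)³ = 8.316 N/C.
E_r = 2·8.316·cos28° = 14.69 N/C.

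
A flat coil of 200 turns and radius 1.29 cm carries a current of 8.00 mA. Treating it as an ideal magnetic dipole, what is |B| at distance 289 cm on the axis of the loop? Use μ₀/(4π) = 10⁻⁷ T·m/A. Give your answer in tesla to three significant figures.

B ≈ 6.93×10⁻¹² T

m = NIA = NIπa² = 200·(0.00800)·π·(0.0129)² = 8.365×10⁻⁴ A·m².
On axis B = (μ₀/4π)·2m/r³.
B = 2·(10⁻⁷)·(8.365×10⁻⁴) / (2.89)³ = 6.931×10⁻¹² T.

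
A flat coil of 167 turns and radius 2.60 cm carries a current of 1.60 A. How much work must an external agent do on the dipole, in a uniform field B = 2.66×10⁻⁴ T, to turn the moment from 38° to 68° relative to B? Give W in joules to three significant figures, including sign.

m = NIA = NIπa² = 167·(1.60)·π·(0.0260)² = 0.5675 A·m².
W_ext = ΔU = −mB cosθ₂ + mB cosθ₁ = mB(cosθ₁ − cosθ₂).
W = (0.5675)(2.66×10⁻⁴)·(cos38° − cos68°) = (1.510×10⁻⁴)·(+0.4134) = 6.241×10⁻⁵ J.

W ≈ 6.24×10⁻⁵ J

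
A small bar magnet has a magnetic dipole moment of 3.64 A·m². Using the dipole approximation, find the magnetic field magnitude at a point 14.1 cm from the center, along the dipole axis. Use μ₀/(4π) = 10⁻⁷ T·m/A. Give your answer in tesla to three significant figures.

B ≈ 2.60×10⁻⁴ T

On axis B = (μ₀/4π)·2m/r³.
B = 2·(10⁻⁷)·(3.64) / (0.141)³ = 2.597×10⁻⁴ T.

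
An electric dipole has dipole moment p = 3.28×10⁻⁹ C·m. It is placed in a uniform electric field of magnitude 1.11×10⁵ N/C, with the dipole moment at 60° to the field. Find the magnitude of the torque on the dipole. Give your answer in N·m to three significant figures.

Torque on an electric dipole: τ = pE sinθ.
τ = (3.28×10⁻⁹)(1.11×10⁵)·sin60° = 3.153×10⁻⁴ N·m.

τ ≈ 3.15×10⁻⁴ N·m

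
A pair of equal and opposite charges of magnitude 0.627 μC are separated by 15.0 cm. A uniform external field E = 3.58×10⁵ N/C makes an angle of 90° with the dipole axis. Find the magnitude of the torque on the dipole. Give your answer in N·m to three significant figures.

Dipole moment p = qd = (6.27×10⁻⁷ C)(0.150 m) = 9.405×10⁻⁸ C·m.
Torque on an electric dipole: τ = pE sinθ.
τ = (9.405×10⁻⁸)(3.58×10⁵)·sin90° = 0.03367 N·m.

τ ≈ 0.0337 N·m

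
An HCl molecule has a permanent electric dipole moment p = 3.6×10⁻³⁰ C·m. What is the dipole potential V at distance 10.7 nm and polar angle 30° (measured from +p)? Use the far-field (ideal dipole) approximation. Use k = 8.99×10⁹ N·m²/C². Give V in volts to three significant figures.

The dipole potential is V = kp cosθ / r².
V = (8.99×10⁹)(3.60×10⁻³⁰)·cos30° / (1.07×10⁻⁸)² = 2.448×10⁻⁴ V.

V ≈ 2.45×10⁻⁴ V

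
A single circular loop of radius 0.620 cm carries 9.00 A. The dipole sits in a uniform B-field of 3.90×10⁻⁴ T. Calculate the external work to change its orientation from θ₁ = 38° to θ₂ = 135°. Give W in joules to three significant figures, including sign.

Magnetic moment m = IA = Iπa² = (9.00)·π·(0.00620)² = 0.001087 A·m².
W_ext = ΔU = −mB cosθ₂ + mB cosθ₁ = mB(cosθ₁ − cosθ₂).
W = (0.001087)(3.90×10⁻⁴)·(cos38° − cos135°) = (4.239×10⁻⁷)·(+1.4951) = 6.338×10⁻⁷ J.

W ≈ 6.34×10⁻⁷ J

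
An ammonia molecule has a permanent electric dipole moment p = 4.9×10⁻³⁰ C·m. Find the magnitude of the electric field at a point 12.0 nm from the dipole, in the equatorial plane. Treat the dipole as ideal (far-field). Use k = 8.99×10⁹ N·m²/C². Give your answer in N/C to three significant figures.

In the equatorial plane E = kp/r³.
E = (8.99×10⁹)(4.90×10⁻³⁰) / (1.20×10⁻⁸)³ = 2.549×10⁴ N/C.

E ≈ 2.55×10⁴ N/C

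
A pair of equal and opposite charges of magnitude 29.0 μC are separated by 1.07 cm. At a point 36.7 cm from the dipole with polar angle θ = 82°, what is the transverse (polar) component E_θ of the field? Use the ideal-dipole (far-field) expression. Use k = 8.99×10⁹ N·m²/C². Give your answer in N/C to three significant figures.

Dipole moment p = qd = (2.90×10⁻⁵ C)(0.0107 m) = 3.103×10⁻⁷ C·m.
For a dipole, E_θ = (kp sinθ)/r³.
kp/r³ = (8.99×10⁹)(3.103×10⁻⁷)/(0.367)³ = 5.643×10⁴ N/C.
E_θ = 5.643×10⁴·sin82° = 5.589×10⁴ N/C.

E_θ ≈ 5.59×10⁴ N/C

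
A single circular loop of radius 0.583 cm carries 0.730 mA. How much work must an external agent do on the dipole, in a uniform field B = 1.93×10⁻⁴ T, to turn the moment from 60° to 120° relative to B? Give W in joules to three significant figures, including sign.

W ≈ 1.50×10⁻¹¹ J

Magnetic moment m = IA = Iπa² = (7.30×10⁻⁴)·π·(0.00583)² = 7.795×10⁻⁸ A·m².
W_ext = ΔU = −mB cosθ₂ + mB cosθ₁ = mB(cosθ₁ − cosθ₂).
W = (7.795×10⁻⁸)(1.93×10⁻⁴)·(cos60° − cos120°) = (1.504×10⁻¹¹)·(+1.0000) = 1.504×10⁻¹¹ J.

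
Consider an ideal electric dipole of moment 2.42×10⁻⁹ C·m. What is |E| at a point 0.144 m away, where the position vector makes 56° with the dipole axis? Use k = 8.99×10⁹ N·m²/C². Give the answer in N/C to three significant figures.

E ≈ 1.01×10⁴ N/C

At angle θ the dipole field magnitude is E = (kp/r³)·√(1 + 3cos²θ).
kp/r³ = (8.99×10⁹)(2.42×10⁻⁹) / (0.144)³ = 7286 N/C.
√(1 + 3cos²56°) = √(1 + 3·0.3127) = √1.9381 ≈ 1.3922.
E ≈ 7286 × 1.392 = 1.014×10⁴ N/C.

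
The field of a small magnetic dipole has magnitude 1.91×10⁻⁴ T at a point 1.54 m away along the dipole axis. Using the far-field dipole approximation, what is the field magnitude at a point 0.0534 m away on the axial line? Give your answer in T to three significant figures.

B ≈ 4.58 T

Dipole fields scale as 1/r³ in the far field; the geometry is the same at both points.
B₂ = B₁ · (r₁/r₂)³ = 1.91×10⁻⁴ · (1.54/0.0534)³.
(r₁/r₂)³ = (28.84)³ = 2.398e+04.
B₂ ≈ 4.581 T.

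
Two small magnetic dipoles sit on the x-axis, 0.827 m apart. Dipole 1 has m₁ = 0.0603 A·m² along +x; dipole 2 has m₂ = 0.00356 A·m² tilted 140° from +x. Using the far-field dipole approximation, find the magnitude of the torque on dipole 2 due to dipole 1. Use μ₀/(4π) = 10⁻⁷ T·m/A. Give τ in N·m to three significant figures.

Dipole B is on the axis of dipole A, so B₁ there is axial: B₁ = (μ₀/4π)·2m₁/r³ along +x.
B₁ = 2(10⁻⁷)(0.0603)/(0.827)³ = 2.132×10⁻⁸ T.
τ = m₂ B₁ sinθ.
τ = (0.00356)(2.132×10⁻⁸)·sin140° = 4.879×10⁻¹¹ N·m.

τ ≈ 4.88×10⁻¹¹ N·m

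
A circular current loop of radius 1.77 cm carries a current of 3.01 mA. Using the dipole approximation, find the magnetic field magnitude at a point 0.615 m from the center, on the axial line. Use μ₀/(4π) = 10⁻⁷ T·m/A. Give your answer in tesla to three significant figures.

Magnetic moment m = IA = Iπa² = (0.00301)·π·(0.0177)² = 2.963×10⁻⁶ A·m².
On axis B = (μ₀/4π)·2m/r³.
B = 2·(10⁻⁷)·(2.963×10⁻⁶) / (0.615)³ = 2.548×10⁻¹² T.

B ≈ 2.55×10⁻¹² T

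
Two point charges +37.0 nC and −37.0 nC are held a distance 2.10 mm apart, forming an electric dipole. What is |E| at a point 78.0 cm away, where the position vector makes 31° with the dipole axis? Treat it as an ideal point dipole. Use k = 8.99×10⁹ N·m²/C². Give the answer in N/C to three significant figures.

E ≈ 2.63 N/C

Dipole moment p = qd = (3.70×10⁻⁸ C)(0.00210 m) = 7.77×10⁻¹¹ C·m.
At angle θ the dipole field magnitude is E = (kp/r³)·√(1 + 3cos²θ).
kp/r³ = (8.99×10⁹)(7.77×10⁻¹¹) / (0.780)³ = 1.472 N/C.
√(1 + 3cos²31°) = √(1 + 3·0.7347) = √3.2042 ≈ 1.7900.
E ≈ 1.472 × 1.790 = 2.635 N/C.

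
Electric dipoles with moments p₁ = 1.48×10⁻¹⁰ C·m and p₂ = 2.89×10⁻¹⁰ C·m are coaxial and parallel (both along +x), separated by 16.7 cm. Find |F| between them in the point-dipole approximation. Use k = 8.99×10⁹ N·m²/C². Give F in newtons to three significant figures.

F ≈ 2.97×10⁻⁶ N

On-axis field of dipole 1 at distance r: E = 2kp₁/r³. Force on dipole 2 is F = p₂·dE/dr (gradient along axis).
dE/dr = −6kp₁/r⁴, so |F| = 6kp₁p₂/r⁴ (attractive for aligned moments).
F = 6(8.99×10⁹)(1.48×10⁻¹⁰)(2.89×10⁻¹⁰)/(0.167)⁴ = 2.966×10⁻⁶ N.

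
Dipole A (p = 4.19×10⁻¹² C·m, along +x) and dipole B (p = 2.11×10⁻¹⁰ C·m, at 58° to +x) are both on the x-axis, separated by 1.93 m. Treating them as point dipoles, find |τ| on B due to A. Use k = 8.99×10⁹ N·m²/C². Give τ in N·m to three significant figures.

The second dipole sits on the axis of the first, so the field there is axial: E₁ = 2kp₁/r³ along +x.
E₁ = 2(8.99×10⁹)(4.19×10⁻¹²)/(1.93)³ = 0.01048 N/C.
Torque on the second dipole: τ = p₂ E₁ sinθ.
τ = (2.11×10⁻¹⁰)(0.01048)·sin58° = 1.875×10⁻¹² N·m.

τ ≈ 1.88×10⁻¹² N·m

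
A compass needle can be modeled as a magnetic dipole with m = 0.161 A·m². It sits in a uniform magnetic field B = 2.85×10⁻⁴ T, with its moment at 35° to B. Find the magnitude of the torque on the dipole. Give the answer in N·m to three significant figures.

τ ≈ 2.63×10⁻⁵ N·m

Torque on a magnetic dipole: τ = mB sinθ.
τ = (0.161)(2.85×10⁻⁴)·sin35° = 2.632×10⁻⁵ N·m.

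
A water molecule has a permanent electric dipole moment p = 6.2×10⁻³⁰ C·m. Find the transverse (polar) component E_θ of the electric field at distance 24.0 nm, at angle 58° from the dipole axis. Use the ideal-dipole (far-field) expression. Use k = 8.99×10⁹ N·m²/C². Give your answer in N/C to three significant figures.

E_θ ≈ 3420 N/C

For a dipole, E_θ = (kp sinθ)/r³.
kp/r³ = (8.99×10⁹)(6.20×10⁻³⁰)/(2.40×10⁻⁸)³ = 4032 N/C.
E_θ = 4032·sin58° = 3419 N/C.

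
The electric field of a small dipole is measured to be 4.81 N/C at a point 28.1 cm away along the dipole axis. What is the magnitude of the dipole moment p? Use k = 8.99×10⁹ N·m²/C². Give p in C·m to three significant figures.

p ≈ 5.94×10⁻¹² C·m

On axis E = 2kp/r³, so p = Er³/(2k).
p = (4.81)·(0.281)³ / (2·8.99×10⁹) = 5.936×10⁻¹² C·m.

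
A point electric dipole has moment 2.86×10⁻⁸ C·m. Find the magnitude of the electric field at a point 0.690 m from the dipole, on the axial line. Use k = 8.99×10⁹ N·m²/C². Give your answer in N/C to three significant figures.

On the dipole axis E = 2kp/r³.
E = 2·(8.99×10⁹)(2.86×10⁻⁸) / (0.690)³ = 1565 N/C.

E ≈ 1570 N/C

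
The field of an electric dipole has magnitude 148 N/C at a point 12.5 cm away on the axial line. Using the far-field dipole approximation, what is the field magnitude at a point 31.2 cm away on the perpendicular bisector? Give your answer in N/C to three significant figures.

E ≈ 4.76 N/C

Dipole fields scale as 1/r³ in the far field.
The axial field is twice the equatorial field at the same r, so the geometry factor is 1/2.
E₂ = E₁ · (1/2) · (r₁/r₂)³ = 148 · 0.5 · (12.5/31.2)³.
(r₁/r₂)³ = (0.4006)³ = 0.06431.
E₂ ≈ 4.759 N/C.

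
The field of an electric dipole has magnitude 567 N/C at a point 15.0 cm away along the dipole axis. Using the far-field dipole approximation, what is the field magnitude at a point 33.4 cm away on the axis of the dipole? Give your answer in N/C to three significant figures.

Dipole fields scale as 1/r³ in the far field; the geometry is the same at both points.
E₂ = E₁ · (r₁/r₂)³ = 567 · (15.0/33.4)³.
(r₁/r₂)³ = (0.4491)³ = 0.09058.
E₂ ≈ 51.36 N/C.

E ≈ 51.4 N/C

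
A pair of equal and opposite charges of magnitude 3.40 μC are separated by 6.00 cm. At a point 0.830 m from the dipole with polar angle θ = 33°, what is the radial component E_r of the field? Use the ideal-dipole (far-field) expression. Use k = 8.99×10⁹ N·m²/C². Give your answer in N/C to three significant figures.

E_r ≈ 5380 N/C

Dipole moment p = qd = (3.40×10⁻⁶ C)(0.0600 m) = 2.04×10⁻⁷ C·m.
For a dipole, E_r = (2kp cosθ)/r³.
kp/r³ = (8.99×10⁹)(2.04×10⁻⁷)/(0.830)³ = 3207 N/C.
E_r = 2·3207·cos33° = 5380 N/C.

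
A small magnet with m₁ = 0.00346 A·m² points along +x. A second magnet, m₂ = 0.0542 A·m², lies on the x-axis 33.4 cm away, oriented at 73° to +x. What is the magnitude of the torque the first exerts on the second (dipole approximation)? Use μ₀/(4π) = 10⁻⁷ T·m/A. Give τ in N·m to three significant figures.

τ ≈ 9.63×10⁻¹⁰ N·m

Dipole B is on the axis of dipole A, so B₁ there is axial: B₁ = (μ₀/4π)·2m₁/r³ along +x.
B₁ = 2(10⁻⁷)(0.00346)/(0.334)³ = 1.857×10⁻⁸ T.
τ = m₂ B₁ sinθ.
τ = (0.0542)(1.857×10⁻⁸)·sin73° = 9.626×10⁻¹⁰ N·m.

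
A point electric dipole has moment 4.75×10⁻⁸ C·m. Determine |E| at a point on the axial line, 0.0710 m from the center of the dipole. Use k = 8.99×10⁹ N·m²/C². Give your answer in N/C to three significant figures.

On the dipole axis E = 2kp/r³.
E = 2·(8.99×10⁹)(4.75×10⁻⁸) / (0.0710)³ = 2.386×10⁶ N/C.

E ≈ 2.39×10⁶ N/C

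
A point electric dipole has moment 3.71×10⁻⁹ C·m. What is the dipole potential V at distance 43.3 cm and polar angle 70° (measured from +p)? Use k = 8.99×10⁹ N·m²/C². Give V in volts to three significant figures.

The dipole potential is V = kp cosθ / r².
V = (8.99×10⁹)(3.71×10⁻⁹)·cos70° / (0.433)² = 60.84 V.

V ≈ 60.8 V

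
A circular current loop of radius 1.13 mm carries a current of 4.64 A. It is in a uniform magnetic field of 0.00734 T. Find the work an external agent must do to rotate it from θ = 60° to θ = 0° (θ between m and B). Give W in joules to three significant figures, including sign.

Magnetic moment m = IA = Iπa² = (4.64)·π·(0.00113)² = 1.861×10⁻⁵ A·m².
W_ext = ΔU = −mB cosθ₂ + mB cosθ₁ = mB(cosθ₁ − cosθ₂).
W = (1.861×10⁻⁵)(0.00734)·(cos60° − cos0°) = (1.366×10⁻⁷)·(-0.5000) = -6.830×10⁻⁸ J.

W ≈ -6.83×10⁻⁸ J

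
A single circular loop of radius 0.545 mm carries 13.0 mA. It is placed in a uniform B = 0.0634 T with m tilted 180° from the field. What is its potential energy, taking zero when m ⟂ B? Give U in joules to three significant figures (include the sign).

Magnetic moment m = IA = Iπa² = (0.0130)·π·(5.45×10⁻⁴)² = 1.213×10⁻⁸ A·m².
U = −m·B = −mB cosθ.
U = −(1.213×10⁻⁸)(0.0634)·cos180° = 7.690×10⁻¹⁰ J.

U ≈ 7.69×10⁻¹⁰ J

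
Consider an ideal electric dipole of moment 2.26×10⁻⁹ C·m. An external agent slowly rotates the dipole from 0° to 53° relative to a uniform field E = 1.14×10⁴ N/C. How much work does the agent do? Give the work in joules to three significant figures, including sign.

W_ext = ΔU = U(θ₂) − U(θ₁) = −pE cosθ₂ − (−pE cosθ₁) = pE(cosθ₁ − cosθ₂).
W = (2.26×10⁻⁹)(1.14×10⁴)·(cos0° − cos53°) = (2.576×10⁻⁵)·(+0.3982) = 1.026×10⁻⁵ J.

W ≈ 1.03×10⁻⁵ J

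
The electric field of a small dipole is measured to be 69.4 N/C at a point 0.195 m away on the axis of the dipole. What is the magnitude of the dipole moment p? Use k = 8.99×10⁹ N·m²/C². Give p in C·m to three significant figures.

p ≈ 2.86×10⁻¹¹ C·m

On axis E = 2kp/r³, so p = Er³/(2k).
p = (69.4)·(0.195)³ / (2·8.99×10⁹) = 2.862×10⁻¹¹ C·m.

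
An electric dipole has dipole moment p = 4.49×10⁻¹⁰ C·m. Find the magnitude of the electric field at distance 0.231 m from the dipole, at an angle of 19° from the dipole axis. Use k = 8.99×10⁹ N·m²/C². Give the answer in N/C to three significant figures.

E ≈ 628 N/C

At angle θ the dipole field magnitude is E = (kp/r³)·√(1 + 3cos²θ).
kp/r³ = (8.99×10⁹)(4.49×10⁻¹⁰) / (0.231)³ = 327.5 N/C.
√(1 + 3cos²19°) = √(1 + 3·0.8940) = √3.6820 ≈ 1.9189.
E ≈ 327.5 × 1.919 = 628.4 N/C.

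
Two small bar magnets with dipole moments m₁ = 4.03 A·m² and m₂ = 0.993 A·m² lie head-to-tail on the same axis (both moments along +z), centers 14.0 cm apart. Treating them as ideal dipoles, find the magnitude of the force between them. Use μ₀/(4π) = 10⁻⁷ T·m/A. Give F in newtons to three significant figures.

F ≈ 0.00625 N

On-axis B of dipole 1: B = (μ₀/4π)·2m₁/r³. Force on dipole 2: F = m₂·dB/dr.
dB/dr = −(μ₀/4π)·6m₁/r⁴, so |F| = (μ₀/4π)·6m₁m₂/r⁴.
F = 6(10⁻⁷)(4.03)(0.993)/(0.140)⁴ = 0.006250 N.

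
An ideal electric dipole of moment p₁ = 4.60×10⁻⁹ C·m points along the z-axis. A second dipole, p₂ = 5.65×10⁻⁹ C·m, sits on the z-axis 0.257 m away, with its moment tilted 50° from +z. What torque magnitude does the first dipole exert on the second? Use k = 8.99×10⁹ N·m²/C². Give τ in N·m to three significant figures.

τ ≈ 2.11×10⁻⁵ N·m

The second dipole sits on the axis of the first, so the field there is axial: E₁ = 2kp₁/r³ along +z.
E₁ = 2(8.99×10⁹)(4.60×10⁻⁹)/(0.257)³ = 4872 N/C.
Torque on the second dipole: τ = p₂ E₁ sinθ.
τ = (5.65×10⁻⁹)(4872)·sin50° = 2.109×10⁻⁵ N·m.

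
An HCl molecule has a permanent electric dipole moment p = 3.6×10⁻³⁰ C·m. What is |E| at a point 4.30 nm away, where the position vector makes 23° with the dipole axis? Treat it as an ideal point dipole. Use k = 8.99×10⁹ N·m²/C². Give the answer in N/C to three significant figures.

At angle θ the dipole field magnitude is E = (kp/r³)·√(1 + 3cos²θ).
kp/r³ = (8.99×10⁹)(3.60×10⁻³⁰) / (4.30×10⁻⁹)³ = 4.071×10⁵ N/C.
√(1 + 3cos²23°) = √(1 + 3·0.8473) = √3.5420 ≈ 1.8820.
E ≈ 4.071×10⁵ × 1.882 = 7.661×10⁵ N/C.

E ≈ 7.66×10⁵ N/C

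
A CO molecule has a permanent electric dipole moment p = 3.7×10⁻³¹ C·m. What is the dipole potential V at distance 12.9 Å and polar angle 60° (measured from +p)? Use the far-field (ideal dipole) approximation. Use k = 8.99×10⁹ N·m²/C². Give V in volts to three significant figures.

The dipole potential is V = kp cosθ / r².
V = (8.99×10⁹)(3.70×10⁻³¹)·cos60° / (1.29×10⁻⁹)² = 9.994×10⁻⁴ V.

V ≈ 9.99×10⁻⁴ V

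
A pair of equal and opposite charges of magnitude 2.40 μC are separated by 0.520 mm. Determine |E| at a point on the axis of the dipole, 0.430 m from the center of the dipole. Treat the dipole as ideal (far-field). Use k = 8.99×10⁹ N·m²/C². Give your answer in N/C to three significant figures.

Dipole moment p = qd = (2.40×10⁻⁶ C)(5.20×10⁻⁴ m) = 1.248×10⁻⁹ C·m.
On the dipole axis E = 2kp/r³.
E = 2·(8.99×10⁹)(1.248×10⁻⁹) / (0.430)³ = 282.2 N/C.

E ≈ 282 N/C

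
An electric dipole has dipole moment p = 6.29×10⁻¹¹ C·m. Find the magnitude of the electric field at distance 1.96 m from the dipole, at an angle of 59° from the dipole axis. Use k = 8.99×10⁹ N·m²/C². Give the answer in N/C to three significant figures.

At angle θ the dipole field magnitude is E = (kp/r³)·√(1 + 3cos²θ).
kp/r³ = (8.99×10⁹)(6.29×10⁻¹¹) / (1.96)³ = 0.07510 N/C.
√(1 + 3cos²59°) = √(1 + 3·0.2653) = √1.7958 ≈ 1.3401.
E ≈ 0.07510 × 1.340 = 0.1006 N/C.

E ≈ 0.101 N/C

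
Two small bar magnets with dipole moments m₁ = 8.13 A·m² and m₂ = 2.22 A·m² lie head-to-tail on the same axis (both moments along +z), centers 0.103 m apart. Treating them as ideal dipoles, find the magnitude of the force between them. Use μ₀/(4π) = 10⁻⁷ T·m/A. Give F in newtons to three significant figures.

F ≈ 0.0962 N

On-axis B of dipole 1: B = (μ₀/4π)·2m₁/r³. Force on dipole 2: F = m₂·dB/dr.
dB/dr = −(μ₀/4π)·6m₁/r⁴, so |F| = (μ₀/4π)·6m₁m₂/r⁴.
F = 6(10⁻⁷)(8.13)(2.22)/(0.103)⁴ = 0.09622 N.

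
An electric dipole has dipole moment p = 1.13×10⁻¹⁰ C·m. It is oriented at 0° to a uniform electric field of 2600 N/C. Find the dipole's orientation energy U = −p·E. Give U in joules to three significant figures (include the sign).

U = −p·E = −pE cosθ.
U = −(1.13×10⁻¹⁰)(2600)·cos0° = -2.938×10⁻⁷ J.

U ≈ -2.94×10⁻⁷ J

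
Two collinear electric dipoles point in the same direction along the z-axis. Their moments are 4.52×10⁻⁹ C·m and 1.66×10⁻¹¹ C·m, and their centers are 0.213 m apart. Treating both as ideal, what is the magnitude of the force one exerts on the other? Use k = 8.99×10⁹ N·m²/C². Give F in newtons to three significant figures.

On-axis field of dipole 1 at distance r: E = 2kp₁/r³. Force on dipole 2 is F = p₂·dE/dr (gradient along axis).
dE/dr = −6kp₁/r⁴, so |F| = 6kp₁p₂/r⁴ (attractive for aligned moments).
F = 6(8.99×10⁹)(4.52×10⁻⁹)(1.66×10⁻¹¹)/(0.213)⁴ = 1.966×10⁻⁶ N.

F ≈ 1.97×10⁻⁶ N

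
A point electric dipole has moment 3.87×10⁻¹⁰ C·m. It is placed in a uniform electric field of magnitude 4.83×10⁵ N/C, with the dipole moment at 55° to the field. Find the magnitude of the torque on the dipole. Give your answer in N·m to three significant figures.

τ ≈ 1.53×10⁻⁴ N·m

Torque on an electric dipole: τ = pE sinθ.
τ = (3.87×10⁻¹⁰)(4.83×10⁵)·sin55° = 1.531×10⁻⁴ N·m.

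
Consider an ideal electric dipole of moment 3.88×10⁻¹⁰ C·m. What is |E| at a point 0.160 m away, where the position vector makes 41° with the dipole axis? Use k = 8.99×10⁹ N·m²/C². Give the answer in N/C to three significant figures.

At angle θ the dipole field magnitude is E = (kp/r³)·√(1 + 3cos²θ).
kp/r³ = (8.99×10⁹)(3.88×10⁻¹⁰) / (0.160)³ = 851.6 N/C.
√(1 + 3cos²41°) = √(1 + 3·0.5696) = √2.7088 ≈ 1.6458.
E ≈ 851.6 × 1.646 = 1402 N/C.

E ≈ 1400 N/C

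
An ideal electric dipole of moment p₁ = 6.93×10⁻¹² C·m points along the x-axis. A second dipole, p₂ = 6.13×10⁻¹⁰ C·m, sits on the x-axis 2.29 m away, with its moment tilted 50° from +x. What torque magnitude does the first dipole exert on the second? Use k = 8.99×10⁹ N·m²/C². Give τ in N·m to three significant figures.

The second dipole sits on the axis of the first, so the field there is axial: E₁ = 2kp₁/r³ along +x.
E₁ = 2(8.99×10⁹)(6.93×10⁻¹²)/(2.29)³ = 0.01038 N/C.
Torque on the second dipole: τ = p₂ E₁ sinθ.
τ = (6.13×10⁻¹⁰)(0.01038)·sin50° = 4.872×10⁻¹² N·m.

τ ≈ 4.87×10⁻¹² N·m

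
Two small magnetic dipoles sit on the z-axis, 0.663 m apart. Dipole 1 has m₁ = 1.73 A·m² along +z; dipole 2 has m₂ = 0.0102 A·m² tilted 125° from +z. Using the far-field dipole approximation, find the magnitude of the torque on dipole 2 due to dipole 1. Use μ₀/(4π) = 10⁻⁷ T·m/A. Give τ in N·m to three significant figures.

τ ≈ 9.92×10⁻⁹ N·m

Dipole B is on the axis of dipole A, so B₁ there is axial: B₁ = (μ₀/4π)·2m₁/r³ along +z.
B₁ = 2(10⁻⁷)(1.73)/(0.663)³ = 1.187×10⁻⁶ T.
τ = m₂ B₁ sinθ.
τ = (0.0102)(1.187×10⁻⁶)·sin125° = 9.920×10⁻⁹ N·m.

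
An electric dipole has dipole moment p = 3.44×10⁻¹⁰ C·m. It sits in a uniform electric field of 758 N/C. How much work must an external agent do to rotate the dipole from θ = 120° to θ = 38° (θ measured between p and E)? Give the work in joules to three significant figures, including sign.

W_ext = ΔU = U(θ₂) − U(θ₁) = −pE cosθ₂ − (−pE cosθ₁) = pE(cosθ₁ − cosθ₂).
W = (3.44×10⁻¹⁰)(758)·(cos120° − cos38°) = (2.608×10⁻⁷)·(-1.2880) = -3.359×10⁻⁷ J.

W ≈ -3.36×10⁻⁷ J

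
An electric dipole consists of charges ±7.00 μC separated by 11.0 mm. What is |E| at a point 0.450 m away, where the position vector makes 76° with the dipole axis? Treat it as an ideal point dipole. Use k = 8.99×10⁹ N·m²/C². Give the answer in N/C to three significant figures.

Dipole moment p = qd = (7.00×10⁻⁶ C)(0.0110 m) = 7.70×10⁻⁸ C·m.
At angle θ the dipole field magnitude is E = (kp/r³)·√(1 + 3cos²θ).
kp/r³ = (8.99×10⁹)(7.70×10⁻⁸) / (0.450)³ = 7596 N/C.
√(1 + 3cos²76°) = √(1 + 3·0.0585) = √1.1756 ≈ 1.0842.
E ≈ 7596 × 1.084 = 8236 N/C.

E ≈ 8240 N/C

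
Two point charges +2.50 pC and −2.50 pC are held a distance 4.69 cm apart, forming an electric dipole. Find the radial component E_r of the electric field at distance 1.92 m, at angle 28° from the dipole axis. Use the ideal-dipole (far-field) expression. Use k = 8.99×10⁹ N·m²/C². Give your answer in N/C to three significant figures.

Dipole moment p = qd = (2.50×10⁻¹² C)(0.0469 m) = 1.173×10⁻¹³ C·m.
For a dipole, E_r = (2kp cosθ)/r³.
kp/r³ = (8.99×10⁹)(1.173×10⁻¹³)/(1.92)³ = 1.490×10⁻⁴ N/C.
E_r = 2·1.490×10⁻⁴·cos28° = 2.631×10⁻⁴ N/C.

E_r ≈ 2.63×10⁻⁴ N/C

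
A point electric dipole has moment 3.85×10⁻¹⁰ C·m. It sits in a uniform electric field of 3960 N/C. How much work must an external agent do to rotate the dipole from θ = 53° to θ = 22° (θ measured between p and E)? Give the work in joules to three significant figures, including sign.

W_ext = ΔU = U(θ₂) − U(θ₁) = −pE cosθ₂ − (−pE cosθ₁) = pE(cosθ₁ − cosθ₂).
W = (3.85×10⁻¹⁰)(3960)·(cos53° − cos22°) = (1.525×10⁻⁶)·(-0.3254) = -4.961×10⁻⁷ J.

W ≈ -4.96×10⁻⁷ J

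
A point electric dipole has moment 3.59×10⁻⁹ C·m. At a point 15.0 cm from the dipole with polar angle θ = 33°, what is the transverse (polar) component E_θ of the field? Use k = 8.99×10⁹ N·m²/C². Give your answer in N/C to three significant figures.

E_θ ≈ 5210 N/C

For a dipole, E_θ = (kp sinθ)/r³.
kp/r³ = (8.99×10⁹)(3.59×10⁻⁹)/(0.150)³ = 9563 N/C.
E_θ = 9563·sin33° = 5208 N/C.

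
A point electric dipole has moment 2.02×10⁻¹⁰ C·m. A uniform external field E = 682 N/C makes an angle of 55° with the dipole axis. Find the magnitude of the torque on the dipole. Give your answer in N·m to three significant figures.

τ ≈ 1.13×10⁻⁷ N·m

Torque on an electric dipole: τ = pE sinθ.
τ = (2.02×10⁻¹⁰)(682)·sin55° = 1.128×10⁻⁷ N·m.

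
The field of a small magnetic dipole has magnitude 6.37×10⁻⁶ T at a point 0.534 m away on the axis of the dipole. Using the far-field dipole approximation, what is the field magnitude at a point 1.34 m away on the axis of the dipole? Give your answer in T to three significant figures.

Dipole fields scale as 1/r³ in the far field; the geometry is the same at both points.
B₂ = B₁ · (r₁/r₂)³ = 6.37×10⁻⁶ · (0.534/1.34)³.
(r₁/r₂)³ = (0.3985)³ = 0.06329.
B₂ ≈ 4.031×10⁻⁷ T.

B ≈ 4.03×10⁻⁷ T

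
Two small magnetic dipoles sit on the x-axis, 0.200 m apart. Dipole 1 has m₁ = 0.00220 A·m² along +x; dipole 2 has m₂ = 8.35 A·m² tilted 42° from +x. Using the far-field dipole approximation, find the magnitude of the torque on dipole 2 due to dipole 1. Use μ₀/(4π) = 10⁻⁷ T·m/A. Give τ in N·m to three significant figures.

Dipole B is on the axis of dipole A, so B₁ there is axial: B₁ = (μ₀/4π)·2m₁/r³ along +x.
B₁ = 2(10⁻⁷)(0.00220)/(0.200)³ = 5.500×10⁻⁸ T.
τ = m₂ B₁ sinθ.
τ = (8.35)(5.500×10⁻⁸)·sin42° = 3.073×10⁻⁷ N·m.

τ ≈ 3.07×10⁻⁷ N·m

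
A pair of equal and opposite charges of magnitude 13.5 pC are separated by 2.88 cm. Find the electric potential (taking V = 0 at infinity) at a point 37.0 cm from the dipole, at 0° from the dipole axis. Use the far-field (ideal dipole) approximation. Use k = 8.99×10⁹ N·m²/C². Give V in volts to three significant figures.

Dipole moment p = qd = (1.35×10⁻¹¹ C)(0.0288 m) = 3.888×10⁻¹³ C·m.
The dipole potential is V = kp cosθ / r².
V = (8.99×10⁹)(3.888×10⁻¹³)·cos0° / (0.370)² = 0.02553 V.

V ≈ 0.0255 V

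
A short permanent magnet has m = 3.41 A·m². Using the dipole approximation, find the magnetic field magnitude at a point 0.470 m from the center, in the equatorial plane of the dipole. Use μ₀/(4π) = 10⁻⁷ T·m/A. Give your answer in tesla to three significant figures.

In the equatorial plane B = (μ₀/4π)·m/r³ (half the axial value).
B = (10⁻⁷)·(3.41) / (0.470)³ = 3.284×10⁻⁶ T.

B ≈ 3.28×10⁻⁶ T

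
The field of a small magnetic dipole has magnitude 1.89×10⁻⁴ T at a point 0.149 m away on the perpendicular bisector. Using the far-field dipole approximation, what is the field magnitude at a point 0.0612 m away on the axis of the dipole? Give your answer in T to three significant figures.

Dipole fields scale as 1/r³ in the far field.
The axial field is twice the equatorial field at the same r, so the geometry factor is 2/1.
B₂ = B₁ · (2/1) · (r₁/r₂)³ = 1.89×10⁻⁴ · 2 · (0.149/0.0612)³.
(r₁/r₂)³ = (2.435)³ = 14.43.
B₂ ≈ 0.005455 T.

B ≈ 0.00546 T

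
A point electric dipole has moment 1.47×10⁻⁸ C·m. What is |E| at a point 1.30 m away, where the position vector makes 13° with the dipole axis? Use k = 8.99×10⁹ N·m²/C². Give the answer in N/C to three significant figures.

E ≈ 118 N/C

At angle θ the dipole field magnitude is E = (kp/r³)·√(1 + 3cos²θ).
kp/r³ = (8.99×10⁹)(1.47×10⁻⁸) / (1.30)³ = 60.15 N/C.
√(1 + 3cos²13°) = √(1 + 3·0.9494) = √3.8482 ≈ 1.9617.
E ≈ 60.15 × 1.962 = 118.0 N/C.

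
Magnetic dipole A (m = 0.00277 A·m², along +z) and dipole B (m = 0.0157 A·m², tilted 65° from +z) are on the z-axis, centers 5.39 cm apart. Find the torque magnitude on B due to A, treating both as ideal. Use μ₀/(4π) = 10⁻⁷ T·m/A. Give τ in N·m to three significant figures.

Dipole B is on the axis of dipole A, so B₁ there is axial: B₁ = (μ₀/4π)·2m₁/r³ along +z.
B₁ = 2(10⁻⁷)(0.00277)/(0.0539)³ = 3.538×10⁻⁶ T.
τ = m₂ B₁ sinθ.
τ = (0.0157)(3.538×10⁻⁶)·sin65° = 5.034×10⁻⁸ N·m.

τ ≈ 5.03×10⁻⁸ N·m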